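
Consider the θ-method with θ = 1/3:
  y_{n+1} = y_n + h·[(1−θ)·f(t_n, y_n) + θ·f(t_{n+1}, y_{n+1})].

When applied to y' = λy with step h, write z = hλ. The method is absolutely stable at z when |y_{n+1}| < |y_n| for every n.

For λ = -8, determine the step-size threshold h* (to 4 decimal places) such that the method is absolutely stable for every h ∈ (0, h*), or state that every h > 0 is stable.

(-6.0000,0); λ=-8 ⇒ h* = (6)/8 = 0.7500.

With y'=λy (z=hλ):
  y_{n+1} = y_n + z·[2/3·y_n + 1/3·y_{n+1}] ⇒ (1 − 1/3z)y_{n+1} = (1 + 2/3z)y_n
  so R(z) = (1 + 2/3z)/(1 − 1/3z).

Find x<0 with |R(x)|<1.
x=-0.36: |R|=0.6786
R=−1: 1+2/3x = −1+1/3x ⇒ -1/3x=2 ⇒ x=2/(-1/3)=-6.0000
Confirm numerically:
  x=-5.818: |R|=0.97936 <1
  x=-2.852: |R|=0.46206 <1
  x=-2.748: |R|=0.43424 <1
  x=-2.670: |R|=0.41270 <1
  x=-6.592: |R|=1.06172 >1
  x=-6.274: |R|=1.02954 >1
  x=-6.246: |R|=1.02661 >1
Stable set (-6.0000, 0).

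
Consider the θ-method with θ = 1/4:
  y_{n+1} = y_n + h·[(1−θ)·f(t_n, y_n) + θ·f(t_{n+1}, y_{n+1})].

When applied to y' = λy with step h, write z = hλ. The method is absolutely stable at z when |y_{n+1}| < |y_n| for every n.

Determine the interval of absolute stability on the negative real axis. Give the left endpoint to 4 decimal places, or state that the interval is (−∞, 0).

On y'=λy, z=hλ:
  y_{n+1} = y_n + z·[3/4·y_n + 1/4·y_{n+1}] ⇒ (1 − 1/4z)y_{n+1} = (1 + 3/4z)y_n
  ⇒ R(z) = (1 + 3/4z)/(1 − 1/4z).

Boundary: |R(x)|=1, x<0.
x=-1.21: |R|=0.0710
R=−1: 1+3/4x = −1+1/4x ⇒ -1/2x=2 ⇒ x=2/(-1/2)=-4.0000
Confirm numerically:
  x=-3.814: |R|=0.95239 <1
  x=-2.594: |R|=0.57355 <1
  x=-1.938: |R|=0.30549 <1
  x=-1.845: |R|=0.26262 <1
  x=-4.397: |R|=1.09456 >1
  x=-4.091: |R|=1.02249 >1
So |R|<1 on (-4.0000, 0).

(-4.0000, 0).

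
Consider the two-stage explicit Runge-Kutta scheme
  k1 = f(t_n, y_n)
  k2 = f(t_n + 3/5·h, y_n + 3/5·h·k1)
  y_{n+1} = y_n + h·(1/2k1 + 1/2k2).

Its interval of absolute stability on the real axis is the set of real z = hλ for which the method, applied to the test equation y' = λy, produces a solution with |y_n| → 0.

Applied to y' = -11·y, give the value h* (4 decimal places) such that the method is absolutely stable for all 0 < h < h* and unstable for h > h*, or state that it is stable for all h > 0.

With y'=λy (z=hλ):
  k1=λy_n ⇒ h·k1=z·y_n;  k2=λ(1+3/5z)y_n ⇒ h·k2=z(1+3/5z)y_n
  y_{n+1}/y_n = 1 + 1/2z + 1/2z(1+3/5z) = 1 + z + 3/10z²
  Hence R(z) = 1 + z + 3/10z².

Solve |R(x)|<1 on ℝ⁻.
x=-0.3: |R|=0.7270
R=1: x+3/10x²=0 ⇒ x=−10/3=-3.3333; min R=1−1/(4·3/10)=0.1667>−1
Confirm numerically:
  x=-2.821: |R|=0.56641 <1
  x=-2.771: |R|=0.53253 <1
  x=-2.681: |R|=0.47533 <1
  x=-1.549: |R|=0.17082 <1
  x=-3.543: |R|=1.22285 >1
  x=-3.526: |R|=1.20380 >1
  x=-3.497: |R|=1.17170 >1
Interval (-3.3333, 0).

(-3.3333,0); λ=-11 ⇒ h* = (10/3)/11 = 0.3030.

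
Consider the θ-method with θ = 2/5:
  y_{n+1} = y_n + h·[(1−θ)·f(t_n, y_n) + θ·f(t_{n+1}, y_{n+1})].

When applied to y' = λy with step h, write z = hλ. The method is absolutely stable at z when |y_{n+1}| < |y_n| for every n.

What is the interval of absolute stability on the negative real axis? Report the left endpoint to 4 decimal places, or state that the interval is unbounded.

Test eqn y'=λy, z=hλ:
  y_{n+1} = y_n + z·[3/5·y_n + 2/5·y_{n+1}] ⇒ (1 − 2/5z)y_{n+1} = (1 + 3/5z)y_n
  R(z) = (1 + 3/5z)/(1 − 2/5z).

Solve |R(x)|<1 on ℝ⁻.
x=-1.44: |R|=0.0863
R=−1: 1+3/5x = −1+2/5x ⇒ -1/5x=2 ⇒ x=2/(-1/5)=-10.0000
Confirm numerically:
  x=-8.680: |R|=0.94097 <1
  x=-8.454: |R|=0.92943 <1
  x=-8.337: |R|=0.92327 <1
  x=-5.865: |R|=0.75284 <1
  x=-10.522: |R|=1.02004 >1
  x=-10.208: |R|=1.00818 >1
Stable set (-10.0000, 0).

(-10.0000, 0).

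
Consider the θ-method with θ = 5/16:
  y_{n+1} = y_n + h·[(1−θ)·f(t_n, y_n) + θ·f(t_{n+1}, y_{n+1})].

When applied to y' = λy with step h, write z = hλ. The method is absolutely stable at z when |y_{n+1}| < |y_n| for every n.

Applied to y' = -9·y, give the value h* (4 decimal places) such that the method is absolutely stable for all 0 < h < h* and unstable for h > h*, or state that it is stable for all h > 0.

(-5.3333,0); λ=-9 ⇒ h* = (16/3)/9 = 0.5926.

Test eqn y'=λy, z=hλ:
  y_{n+1} = y_n + z·[11/16·y_n + 5/16·y_{n+1}] ⇒ (1 − 5/16z)y_{n+1} = (1 + 11/16z)y_n
  R(z) = (1 + 11/16z)/(1 − 5/16z).

Solve |R(x)|<1 on ℝ⁻.
x=-0.46: |R|=0.5978
R=−1: 1+11/16x = −1+5/16x ⇒ -3/8x=2 ⇒ x=2/(-3/8)=-5.3333
Confirm numerically:
  x=-5.031: |R|=0.95592 <1
  x=-4.580: |R|=0.88380 <1
  x=-3.791: |R|=0.73526 <1
  x=-5.554: |R|=1.03025 >1
  x=-5.499: |R|=1.02285 >1
  x=-5.486: |R|=1.02109 >1
Stable set (-5.3333, 0).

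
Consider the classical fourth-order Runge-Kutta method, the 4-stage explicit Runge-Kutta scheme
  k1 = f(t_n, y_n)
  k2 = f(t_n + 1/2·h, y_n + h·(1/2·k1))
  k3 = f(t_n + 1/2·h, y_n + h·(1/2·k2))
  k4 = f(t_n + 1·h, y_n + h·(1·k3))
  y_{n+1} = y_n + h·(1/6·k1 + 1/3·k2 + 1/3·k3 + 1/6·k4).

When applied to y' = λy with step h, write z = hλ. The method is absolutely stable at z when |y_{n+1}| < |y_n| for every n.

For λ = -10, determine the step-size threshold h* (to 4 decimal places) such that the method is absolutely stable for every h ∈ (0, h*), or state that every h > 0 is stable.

(-2.7853,0); λ=-10 ⇒ h* = 0.2785.

Set f=λy, z=hλ:
  order 4, 4-stage ⇒ R(z)=1+z+z^2/2+z^3/6+z^4/24
  (e.g. R(-0.76)=0.46954, |R|=0.46954)

Solve |R(x)|<1 on ℝ⁻.
x=-0.76: |R|=0.4695
|R(-1.97)|=0.3238 |R(-1.8)|=0.2854 |R(-1.65)|=0.2714
Bisect:
  x_lo=-3.2102 |R|=1.8537  x_hi=-0.3261 |R|=0.7218
  mid=-1.76813 |R|=0.28097 →hi
  mid=-2.48914 |R|=0.63790 →hi
  mid=-2.84964 |R|=1.10144 →lo
  mid=-2.66939 |R|=0.83886 →hi
  mid=-2.75952 |R|=0.96183 →hi
  mid=-2.80458 |R|=1.02947 →lo
  mid=-2.78205 |R|=0.99512 →hi
  mid=-2.79332 |R|=1.01216 →lo
  mid=-2.78768 |R|=1.00361 →lo
  mid=-2.78487 |R|=0.99936 →hi
  ...
  [-2.78539,-2.78522] ⇒ x*=-2.7853
So |R|<1 on (-2.7853, 0).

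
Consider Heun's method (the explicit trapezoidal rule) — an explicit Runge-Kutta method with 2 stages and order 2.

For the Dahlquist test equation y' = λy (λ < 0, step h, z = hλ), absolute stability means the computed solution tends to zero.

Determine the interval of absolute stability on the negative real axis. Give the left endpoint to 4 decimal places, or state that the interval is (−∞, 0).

z∈(-2.0000,0).

With y'=λy (z=hλ):
  order 2, 2-stage ⇒ R(z)=1+z+z^2/2
  (e.g. R(-1.12)=0.50720, |R|=0.50720)

Solve |R(x)|<1 on ℝ⁻.
x=-1.12: |R|=0.5072
|R(-2.26)|=1.2938 |R(-1.86)|=0.8698 |R(-0.88)|=0.5072
Bisect:
  x_lo=-2.7266 |R|=1.9905  x_hi=-0.1050 |R|=0.9005
  mid=-1.41579 |R|=0.58644 →hi
  mid=-2.07118 |R|=1.07372 →lo
  mid=-1.74349 |R|=0.77639 →hi
  mid=-1.90733 |R|=0.91163 →hi
  mid=-1.98926 |R|=0.98932 →hi
  mid=-2.03022 |R|=1.03068 →lo
  mid=-2.00974 |R|=1.00979 →lo
  mid=-1.99950 |R|=0.99950 →hi
  ...
  [-2.00014,-1.99998] ⇒ x*=-2.0000
Interval (-2.0000, 0).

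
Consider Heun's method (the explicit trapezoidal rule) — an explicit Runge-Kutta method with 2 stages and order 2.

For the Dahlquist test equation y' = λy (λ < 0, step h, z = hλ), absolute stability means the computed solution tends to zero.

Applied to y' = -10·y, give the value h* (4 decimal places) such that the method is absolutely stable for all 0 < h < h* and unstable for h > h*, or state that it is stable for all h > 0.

(-2.0000,0); λ=-10 ⇒ h* = 0.2000.

On y'=λy, z=hλ:
  order 2, 2-stage ⇒ R(z)=1+z+z^2/2
  (e.g. R(-1.73)=0.76645, |R|=0.76645)

Boundary: |R(x)|=1, x<0.
x=-1.73: |R|=0.7664
|R(-1.88)|=0.8872 |R(-1.36)|=0.5648 |R(-0.79)|=0.5221
Bisect:
  x_lo=-2.5475 |R|=1.6974  x_hi=-0.1170 |R|=0.8898
  mid=-1.33226 |R|=0.55520 →hi
  mid=-1.93988 |R|=0.94169 →hi
  mid=-2.24370 |R|=1.27339 →lo
  mid=-2.09179 |R|=1.09600 →lo
  mid=-2.01584 |R|=1.01596 →lo
  mid=-1.97786 |R|=0.97811 →hi
  mid=-1.99685 |R|=0.99685 →hi
  mid=-2.00634 |R|=1.00636 →lo
  mid=-2.00160 |R|=1.00160 →lo
  ...
  [-2.00011,-1.99996] ⇒ x*=-2.0000
So |R|<1 on (-2.0000, 0).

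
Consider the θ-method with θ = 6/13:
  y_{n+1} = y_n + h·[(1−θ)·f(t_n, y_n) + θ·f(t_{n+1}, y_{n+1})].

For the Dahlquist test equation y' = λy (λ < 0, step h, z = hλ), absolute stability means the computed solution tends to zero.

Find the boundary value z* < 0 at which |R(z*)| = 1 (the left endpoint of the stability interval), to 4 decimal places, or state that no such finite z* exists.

With y'=λy (z=hλ):
  y_{n+1} = y_n + z·[7/13·y_n + 6/13·y_{n+1}] ⇒ (1 − 6/13z)y_{n+1} = (1 + 7/13z)y_n
  R(z) = (1 + 7/13z)/(1 − 6/13z).

Need |R(x)|<1, x<0.
x=-1.57: |R|=0.0897
R=−1: 1+7/13x = −1+6/13x ⇒ -1/13x=2 ⇒ x=2/(-1/13)=-26.0000
Confirm numerically:
  x=-23.582: |R|=0.98435 <1
  x=-22.441: |R|=0.97590 <1
  x=-13.163: |R|=0.86043 <1
  x=-26.417: |R|=1.00243 >1
  x=-26.316: |R|=1.00185 >1
  x=-26.119: |R|=1.00070 >1
Interval (-26.0000, 0).

left endpoint -26.0000.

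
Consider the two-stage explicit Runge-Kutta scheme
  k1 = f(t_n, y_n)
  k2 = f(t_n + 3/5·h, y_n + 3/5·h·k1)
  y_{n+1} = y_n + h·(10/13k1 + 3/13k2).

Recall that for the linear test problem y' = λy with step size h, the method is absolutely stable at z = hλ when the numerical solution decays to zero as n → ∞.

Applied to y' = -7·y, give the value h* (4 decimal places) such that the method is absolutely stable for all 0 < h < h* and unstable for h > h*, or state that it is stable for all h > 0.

(-7.2222,0); λ=-7 ⇒ h* = (65/9)/7 = 1.0317.

With y'=λy (z=hλ):
  k1=λy_n ⇒ h·k1=z·y_n;  k2=λ(1+3/5z)y_n ⇒ h·k2=z(1+3/5z)y_n
  y_{n+1}/y_n = 1 + 10/13z + 3/13z(1+3/5z) = 1 + z + 9/65z²
  Hence R(z) = 1 + z + 9/65z².

Boundary: |R(x)|=1, x<0.
x=-1.31: |R|=0.0724
R=1: x+9/65x²=0 ⇒ x=−65/9=-7.2222; min R=1−1/(4·9/65)=-0.8056>−1
Confirm numerically:
  x=-6.379: |R|=0.25523 <1
  x=-6.199: |R|=0.12174 <1
  x=-5.524: |R|=0.29890 <1
  x=-7.497: |R|=1.28523 >1
  x=-7.317: |R|=1.09602 >1
  x=-7.258: |R|=1.03596 >1
Stable set (-7.2222, 0).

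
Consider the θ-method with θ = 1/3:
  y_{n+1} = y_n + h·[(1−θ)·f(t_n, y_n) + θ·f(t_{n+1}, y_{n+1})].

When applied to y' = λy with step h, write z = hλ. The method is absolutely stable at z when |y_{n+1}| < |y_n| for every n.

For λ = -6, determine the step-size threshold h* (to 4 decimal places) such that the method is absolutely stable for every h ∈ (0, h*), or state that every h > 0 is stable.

On y'=λy, z=hλ:
  y_{n+1} = y_n + z·[2/3·y_n + 1/3·y_{n+1}] ⇒ (1 − 1/3z)y_{n+1} = (1 + 2/3z)y_n
  Hence R(z) = (1 + 2/3z)/(1 − 1/3z).

Find x<0 with |R(x)|<1.
x=-0.85: |R|=0.3377
R=−1: 1+2/3x = −1+1/3x ⇒ -1/3x=2 ⇒ x=2/(-1/3)=-6.0000
Confirm numerically:
  x=-5.238: |R|=0.90750 <1
  x=-5.230: |R|=0.90644 <1
  x=-3.217: |R|=0.55236 <1
  x=-6.597: |R|=1.06221 >1
  x=-6.458: |R|=1.04842 >1
Interval (-6.0000, 0).

(-6.0000,0); λ=-6 ⇒ h* = (6)/6 = 1.0000.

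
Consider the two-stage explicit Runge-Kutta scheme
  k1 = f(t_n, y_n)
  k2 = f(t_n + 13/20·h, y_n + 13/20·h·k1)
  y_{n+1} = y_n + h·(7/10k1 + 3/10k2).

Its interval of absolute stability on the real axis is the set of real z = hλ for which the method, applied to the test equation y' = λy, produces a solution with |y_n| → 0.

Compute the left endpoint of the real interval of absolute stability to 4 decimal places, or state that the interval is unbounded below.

left endpoint -5.1282.

Set f=λy, z=hλ:
  k1=λy_n ⇒ h·k1=z·y_n;  k2=λ(1+13/20z)y_n ⇒ h·k2=z(1+13/20z)y_n
  y_{n+1}/y_n = 1 + 7/10z + 3/10z(1+13/20z) = 1 + z + 39/200z²
  Hence R(z) = 1 + z + 39/200z².

Need |R(x)|<1, x<0.
x=-1.56: |R|=0.0854
R=1: x+39/200x²=0 ⇒ x=−200/39=-5.1282; min R=1−1/(4·39/200)=-0.2821>−1
Confirm numerically:
  x=-4.993: |R|=0.86836 <1
  x=-4.695: |R|=0.60339 <1
  x=-2.494: |R|=0.28109 <1
  x=-2.456: |R|=0.27977 <1
  x=-5.576: |R|=1.48690 >1
  x=-5.563: |R|=1.47166 >1
Interval (-5.1282, 0).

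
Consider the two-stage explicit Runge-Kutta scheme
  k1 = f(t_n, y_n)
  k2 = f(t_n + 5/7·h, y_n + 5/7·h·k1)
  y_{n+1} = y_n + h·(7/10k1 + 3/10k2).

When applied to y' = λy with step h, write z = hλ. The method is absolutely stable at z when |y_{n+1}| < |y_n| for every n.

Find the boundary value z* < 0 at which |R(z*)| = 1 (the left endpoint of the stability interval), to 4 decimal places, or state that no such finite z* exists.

z* = -4.6667.

With y'=λy (z=hλ):
  k1=λy_n ⇒ h·k1=z·y_n;  k2=λ(1+5/7z)y_n ⇒ h·k2=z(1+5/7z)y_n
  y_{n+1}/y_n = 1 + 7/10z + 3/10z(1+5/7z) = 1 + z + 3/14z²
  ⇒ R(z) = 1 + z + 3/14z².

Solve |R(x)|<1 on ℝ⁻.
x=-1.6: |R|=0.0514
R=1: x+3/14x²=0 ⇒ x=−14/3=-4.6667; min R=1−1/(4·3/14)=-0.1667>−1
Confirm numerically:
  x=-3.106: |R|=0.03874 <1
  x=-2.856: |R|=0.10813 <1
  x=-2.114: |R|=0.15636 <1
  x=-5.249: |R|=1.65500 >1
  x=-5.242: |R|=1.64626 >1
  x=-5.113: |R|=1.48902 >1
So |R|<1 on (-4.6667, 0).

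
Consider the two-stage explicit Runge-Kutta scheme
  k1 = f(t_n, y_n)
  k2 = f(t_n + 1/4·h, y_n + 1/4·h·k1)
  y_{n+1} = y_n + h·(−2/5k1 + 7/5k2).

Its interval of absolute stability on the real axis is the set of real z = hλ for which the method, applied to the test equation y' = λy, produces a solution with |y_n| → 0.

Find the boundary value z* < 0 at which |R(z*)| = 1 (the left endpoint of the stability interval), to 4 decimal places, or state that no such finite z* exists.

z* = -2.8571.

On y'=λy, z=hλ:
  k1=λy_n ⇒ h·k1=z·y_n;  k2=λ(1+1/4z)y_n ⇒ h·k2=z(1+1/4z)y_n
  y_{n+1}/y_n = 1 − 2/5z + 7/5z(1+1/4z) = 1 + z + 7/20z²
  Hence R(z) = 1 + z + 7/20z².

Need |R(x)|<1, x<0.
x=-0.43: |R|=0.6347
R=1: x+7/20x²=0 ⇒ x=−20/7=-2.8571; min R=1−1/(4·7/20)=0.2857>−1
Confirm numerically:
  x=-2.671: |R|=0.82598 <1
  x=-2.373: |R|=0.59790 <1
  x=-1.925: |R|=0.37197 <1
  x=-1.732: |R|=0.31794 <1
  x=-3.343: |R|=1.56848 >1
  x=-3.156: |R|=1.33012 >1
  x=-3.014: |R|=1.16547 >1
Interval (-2.8571, 0).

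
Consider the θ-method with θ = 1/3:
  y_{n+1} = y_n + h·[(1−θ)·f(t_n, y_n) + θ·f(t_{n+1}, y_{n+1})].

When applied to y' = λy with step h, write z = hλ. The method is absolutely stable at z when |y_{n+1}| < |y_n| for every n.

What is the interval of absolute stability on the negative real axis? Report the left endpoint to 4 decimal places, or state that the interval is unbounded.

Set f=λy, z=hλ:
  y_{n+1} = y_n + z·[2/3·y_n + 1/3·y_{n+1}] ⇒ (1 − 1/3z)y_{n+1} = (1 + 2/3z)y_n
  Hence R(z) = (1 + 2/3z)/(1 − 1/3z).

Solve |R(x)|<1 on ℝ⁻.
x=-0.32: |R|=0.7108
R=−1: 1+2/3x = −1+1/3x ⇒ -1/3x=2 ⇒ x=2/(-1/3)=-6.0000
Confirm numerically:
  x=-5.594: |R|=0.95276 <1
  x=-4.402: |R|=0.78411 <1
  x=-3.543: |R|=0.62448 <1
  x=-6.570: |R|=1.05956 >1
  x=-6.238: |R|=1.02576 >1
  x=-6.195: |R|=1.02121 >1
Stable set (-6.0000, 0).

(-6.0000, 0).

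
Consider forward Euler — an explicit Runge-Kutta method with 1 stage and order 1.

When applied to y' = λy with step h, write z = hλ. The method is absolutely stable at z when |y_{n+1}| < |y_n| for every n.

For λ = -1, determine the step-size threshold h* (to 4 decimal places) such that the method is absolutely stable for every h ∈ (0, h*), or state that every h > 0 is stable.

Test eqn y'=λy, z=hλ:
  order 1, 1-stage ⇒ R(z)=1+z
  (e.g. R(-1.43)=-0.43000, |R|=0.43000)

Find x<0 with |R(x)|<1.
x=-1.43: |R|=0.4300
|R(-2.14)|=1.1400 |R(-1.2)|=0.2000 |R(-0.74)|=0.2600
Bisect:
  x_lo=-2.8465 |R|=1.8465  x_hi=-0.3905 |R|=0.6095
  mid=-1.61848 |R|=0.61848 →hi
  mid=-2.23249 |R|=1.23249 →lo
  mid=-1.92548 |R|=0.92548 →hi
  mid=-2.07899 |R|=1.07899 →lo
  mid=-2.00223 |R|=1.00223 →lo
  mid=-1.96386 |R|=0.96386 →hi
  mid=-1.98305 |R|=0.98305 →hi
  mid=-1.99264 |R|=0.99264 →hi
  ...
  [-2.00014,-1.99999] ⇒ x*=-2.0000
So |R|<1 on (-2.0000, 0).

(-2.0000,0); λ=-1 ⇒ h* = 2.0000.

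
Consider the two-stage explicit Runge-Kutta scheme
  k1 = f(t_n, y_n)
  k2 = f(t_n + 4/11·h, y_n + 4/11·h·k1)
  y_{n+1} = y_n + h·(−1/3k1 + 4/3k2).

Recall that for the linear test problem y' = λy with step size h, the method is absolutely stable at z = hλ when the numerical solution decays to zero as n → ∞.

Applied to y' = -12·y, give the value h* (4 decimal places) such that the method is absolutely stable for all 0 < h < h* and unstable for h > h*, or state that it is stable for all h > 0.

Set f=λy, z=hλ:
  k1=λy_n ⇒ h·k1=z·y_n;  k2=λ(1+4/11z)y_n ⇒ h·k2=z(1+4/11z)y_n
  y_{n+1}/y_n = 1 − 1/3z + 4/3z(1+4/11z) = 1 + z + 16/33z²
  ⇒ R(z) = 1 + z + 16/33z².

Solve |R(x)|<1 on ℝ⁻.
x=-0.87: |R|=0.4970
R=1: x+16/33x²=0 ⇒ x=−33/16=-2.0625; min R=1−1/(4·16/33)=0.4844>−1
Confirm numerically:
  x=-1.437: |R|=0.56420 <1
  x=-1.308: |R|=0.52151 <1
  x=-1.173: |R|=0.49412 <1
  x=-2.496: |R|=1.52461 >1
  x=-2.366: |R|=1.34816 >1
  x=-2.192: |R|=1.13763 >1
Stable set (-2.0625, 0).

(-2.0625,0); λ=-12 ⇒ h* = (33/16)/12 = 0.1719.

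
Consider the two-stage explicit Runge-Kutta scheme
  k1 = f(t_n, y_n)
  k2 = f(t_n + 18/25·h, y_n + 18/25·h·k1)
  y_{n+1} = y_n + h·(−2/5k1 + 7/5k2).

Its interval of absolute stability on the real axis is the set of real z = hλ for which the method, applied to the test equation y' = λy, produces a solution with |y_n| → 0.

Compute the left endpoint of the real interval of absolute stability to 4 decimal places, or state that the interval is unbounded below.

Set f=λy, z=hλ:
  k1=λy_n ⇒ h·k1=z·y_n;  k2=λ(1+18/25z)y_n ⇒ h·k2=z(1+18/25z)y_n
  y_{n+1}/y_n = 1 − 2/5z + 7/5z(1+18/25z) = 1 + z + 126/125z²
  Hence R(z) = 1 + z + 126/125z².

Solve |R(x)|<1 on ℝ⁻.
x=-0.5: |R|=0.7520
R=1: x+126/125x²=0 ⇒ x=−125/126=-0.9921; min R=1−1/(4·126/125)=0.7520>−1
Confirm numerically:
  x=-0.890: |R|=0.90844 <1
  x=-0.874: |R|=0.89599 <1
  x=-0.866: |R|=0.88996 <1
  x=-1.186: |R|=1.23185 >1
  x=-1.139: |R|=1.16870 >1
Stable set (-0.9921, 0).

z* = -0.9921.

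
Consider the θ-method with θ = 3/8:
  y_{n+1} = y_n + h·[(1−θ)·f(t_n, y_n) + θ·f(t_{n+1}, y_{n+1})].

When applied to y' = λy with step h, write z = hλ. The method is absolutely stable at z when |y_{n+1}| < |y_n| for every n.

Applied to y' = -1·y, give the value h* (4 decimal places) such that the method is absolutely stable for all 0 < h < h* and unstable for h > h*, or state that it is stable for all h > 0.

With y'=λy (z=hλ):
  y_{n+1} = y_n + z·[5/8·y_n + 3/8·y_{n+1}] ⇒ (1 − 3/8z)y_{n+1} = (1 + 5/8z)y_n
  Hence R(z) = (1 + 5/8z)/(1 − 3/8z).

Boundary: |R(x)|=1, x<0.
x=-1.67: |R|=0.0269
R=−1: 1+5/8x = −1+3/8x ⇒ -1/4x=2 ⇒ x=2/(-1/4)=-8.0000
Confirm numerically:
  x=-7.869: |R|=0.99171 <1
  x=-7.319: |R|=0.95453 <1
  x=-3.252: |R|=0.46519 <1
  x=-8.143: |R|=1.00882 >1
  x=-8.103: |R|=1.00638 >1
So |R|<1 on (-8.0000, 0).

(-8.0000,0); λ=-1 ⇒ h* = (8)/1 = 8.0000.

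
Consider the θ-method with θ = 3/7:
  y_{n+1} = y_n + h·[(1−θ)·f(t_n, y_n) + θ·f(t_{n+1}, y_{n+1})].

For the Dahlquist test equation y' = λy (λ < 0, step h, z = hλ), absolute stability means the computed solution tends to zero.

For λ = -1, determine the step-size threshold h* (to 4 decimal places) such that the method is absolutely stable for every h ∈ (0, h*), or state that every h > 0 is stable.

Test eqn y'=λy, z=hλ:
  y_{n+1} = y_n + z·[4/7·y_n + 3/7·y_{n+1}] ⇒ (1 − 3/7z)y_{n+1} = (1 + 4/7z)y_n
  R(z) = (1 + 4/7z)/(1 − 3/7z).

Boundary: |R(x)|=1, x<0.
x=-1.41: |R|=0.1211
R=−1: 1+4/7x = −1+3/7x ⇒ -1/7x=2 ⇒ x=2/(-1/7)=-14.0000
Confirm numerically:
  x=-13.616: |R|=0.99197 <1
  x=-7.913: |R|=0.80198 <1
  x=-6.053: |R|=0.68413 <1
  x=-14.136: |R|=1.00275 >1
  x=-14.117: |R|=1.00237 >1
Stable set (-14.0000, 0).

(-14.0000,0); λ=-1 ⇒ h* = (14)/1 = 14.0000.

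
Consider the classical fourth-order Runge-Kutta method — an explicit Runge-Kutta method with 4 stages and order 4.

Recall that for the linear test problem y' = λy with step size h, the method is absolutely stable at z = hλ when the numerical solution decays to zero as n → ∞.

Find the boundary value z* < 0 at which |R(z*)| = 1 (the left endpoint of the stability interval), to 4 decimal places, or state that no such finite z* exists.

Test eqn y'=λy, z=hλ:
  order 4, 4-stage ⇒ R(z)=1+z+z^2/2+z^3/6+z^4/24
  (e.g. R(-1.16)=0.32809, |R|=0.32809)

Need |R(x)|<1, x<0.
x=-1.16: |R|=0.3281
|R(-1.86)|=0.2960 |R(-1.5)|=0.2734 |R(-1.08)|=0.3499
Bisect:
  x_lo=-3.4988 |R|=2.7277  x_hi=-0.3031 |R|=0.7385
  mid=-1.90097 |R|=0.30507 →hi
  mid=-2.69991 |R|=0.87871 →hi
  mid=-3.09937 |R|=1.58642 →lo
  mid=-2.89964 |R|=1.18654 →lo
  mid=-2.79977 |R|=1.02205 →lo
  mid=-2.74984 |R|=0.94785 →hi
  mid=-2.77481 |R|=0.98430 →hi
  ...
  [-2.78534,-2.78514] ⇒ x*=-2.7853
So |R|<1 on (-2.7853, 0).

z* = -2.7853.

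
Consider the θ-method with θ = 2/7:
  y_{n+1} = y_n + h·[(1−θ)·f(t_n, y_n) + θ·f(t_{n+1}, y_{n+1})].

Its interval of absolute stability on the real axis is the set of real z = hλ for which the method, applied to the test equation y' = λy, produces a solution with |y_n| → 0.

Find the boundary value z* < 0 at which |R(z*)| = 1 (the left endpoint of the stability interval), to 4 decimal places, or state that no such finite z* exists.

z* = -4.6667.

Set f=λy, z=hλ:
  y_{n+1} = y_n + z·[5/7·y_n + 2/7·y_{n+1}] ⇒ (1 − 2/7z)y_{n+1} = (1 + 5/7z)y_n
  so R(z) = (1 + 5/7z)/(1 − 2/7z).

Need |R(x)|<1, x<0.
x=-0.75: |R|=0.3824
R=−1: 1+5/7x = −1+2/7x ⇒ -3/7x=2 ⇒ x=2/(-3/7)=-4.6667
Confirm numerically:
  x=-4.635: |R|=0.99416 <1
  x=-4.593: |R|=0.98635 <1
  x=-4.480: |R|=0.96491 <1
  x=-5.215: |R|=1.09438 >1
  x=-5.133: |R|=1.08103 >1
  x=-4.786: |R|=1.02160 >1
Interval (-4.6667, 0).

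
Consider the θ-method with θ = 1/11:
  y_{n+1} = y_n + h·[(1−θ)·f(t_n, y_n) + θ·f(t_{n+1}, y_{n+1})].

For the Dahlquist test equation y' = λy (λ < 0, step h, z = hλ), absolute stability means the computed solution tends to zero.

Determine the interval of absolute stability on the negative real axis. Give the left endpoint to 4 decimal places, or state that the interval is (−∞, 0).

z∈(-2.4444,0).

On y'=λy, z=hλ:
  y_{n+1} = y_n + z·[10/11·y_n + 1/11·y_{n+1}] ⇒ (1 − 1/11z)y_{n+1} = (1 + 10/11z)y_n
  ⇒ R(z) = (1 + 10/11z)/(1 − 1/11z).

Boundary: |R(x)|=1, x<0.
x=-0.41: |R|=0.6047
R=−1: 1+10/11x = −1+1/11x ⇒ -9/11x=2 ⇒ x=2/(-9/11)=-2.4444
Confirm numerically:
  x=-1.163: |R|=0.05180 <1
  x=-1.127: |R|=0.02226 <1
  x=-0.989: |R|=0.09258 <1
  x=-2.885: |R|=1.28556 >1
  x=-2.828: |R|=1.24964 >1
Interval (-2.4444, 0).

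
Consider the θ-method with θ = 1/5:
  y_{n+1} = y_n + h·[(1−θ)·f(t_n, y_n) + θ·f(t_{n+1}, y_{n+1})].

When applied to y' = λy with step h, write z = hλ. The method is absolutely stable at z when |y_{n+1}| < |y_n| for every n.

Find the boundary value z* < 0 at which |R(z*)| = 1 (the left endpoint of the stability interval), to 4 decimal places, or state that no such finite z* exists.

left endpoint -3.3333.

With y'=λy (z=hλ):
  y_{n+1} = y_n + z·[4/5·y_n + 1/5·y_{n+1}] ⇒ (1 − 1/5z)y_{n+1} = (1 + 4/5z)y_n
  so R(z) = (1 + 4/5z)/(1 − 1/5z).

Find x<0 with |R(x)|<1.
x=-1.77: |R|=0.3072
R=−1: 1+4/5x = −1+1/5x ⇒ -3/5x=2 ⇒ x=2/(-3/5)=-3.3333
Confirm numerically:
  x=-2.860: |R|=0.81934 <1
  x=-2.779: |R|=0.78622 <1
  x=-2.299: |R|=0.57487 <1
  x=-3.886: |R|=1.18659 >1
  x=-3.582: |R|=1.08693 >1
Interval (-3.3333, 0).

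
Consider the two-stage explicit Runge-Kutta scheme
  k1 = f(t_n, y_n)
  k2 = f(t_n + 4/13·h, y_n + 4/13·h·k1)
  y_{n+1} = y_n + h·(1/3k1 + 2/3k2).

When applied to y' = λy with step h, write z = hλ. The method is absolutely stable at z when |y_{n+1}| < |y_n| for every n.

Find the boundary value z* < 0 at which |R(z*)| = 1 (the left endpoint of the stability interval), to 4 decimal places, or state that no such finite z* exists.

z* = -4.8750.

With y'=λy (z=hλ):
  k1=λy_n ⇒ h·k1=z·y_n;  k2=λ(1+4/13z)y_n ⇒ h·k2=z(1+4/13z)y_n
  y_{n+1}/y_n = 1 + 1/3z + 2/3z(1+4/13z) = 1 + z + 8/39z²
  ⇒ R(z) = 1 + z + 8/39z².

Boundary: |R(x)|=1, x<0.
x=-0.83: |R|=0.3113
R=1: x+8/39x²=0 ⇒ x=−39/8=-4.8750; min R=1−1/(4·8/39)=-0.2188>−1
Confirm numerically:
  x=-4.601: |R|=0.74140 <1
  x=-4.261: |R|=0.46333 <1
  x=-3.889: |R|=0.21342 <1
  x=-3.103: |R|=0.12790 <1
  x=-5.458: |R|=1.65272 >1
  x=-5.250: |R|=1.40385 >1
  x=-4.968: |R|=1.09477 >1
Stable set (-4.8750, 0).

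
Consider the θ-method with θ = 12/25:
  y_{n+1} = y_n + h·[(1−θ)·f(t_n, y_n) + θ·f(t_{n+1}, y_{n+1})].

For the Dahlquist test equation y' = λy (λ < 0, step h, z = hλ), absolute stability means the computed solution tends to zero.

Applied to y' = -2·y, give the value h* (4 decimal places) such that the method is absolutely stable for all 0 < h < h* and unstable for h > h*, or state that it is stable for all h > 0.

(-50.0000,0); λ=-2 ⇒ h* = (50)/2 = 25.0000.

Set f=λy, z=hλ:
  y_{n+1} = y_n + z·[13/25·y_n + 12/25·y_{n+1}] ⇒ (1 − 12/25z)y_{n+1} = (1 + 13/25z)y_n
  so R(z) = (1 + 13/25z)/(1 − 12/25z).

Boundary: |R(x)|=1, x<0.
x=-1.13: |R|=0.2674
R=−1: 1+13/25x = −1+12/25x ⇒ -1/25x=2 ⇒ x=2/(-1/25)=-50.0000
Confirm numerically:
  x=-36.052: |R|=0.96952 <1
  x=-31.313: |R|=0.95337 <1
  x=-30.832: |R|=0.95147 <1
  x=-50.195: |R|=1.00031 >1
  x=-50.120: |R|=1.00019 >1
  x=-50.029: |R|=1.00005 >1
So |R|<1 on (-50.0000, 0).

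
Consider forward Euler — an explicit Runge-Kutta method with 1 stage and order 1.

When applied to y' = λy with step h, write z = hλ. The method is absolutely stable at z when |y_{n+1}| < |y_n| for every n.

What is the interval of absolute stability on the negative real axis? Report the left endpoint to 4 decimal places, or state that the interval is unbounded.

Set f=λy, z=hλ:
  order 1, 1-stage ⇒ R(z)=1+z
  (e.g. R(-1.78)=-0.78000, |R|=0.78000)

Solve |R(x)|<1 on ℝ⁻.
x=-1.78: |R|=0.7800
|R(-2.1)|=1.1000 |R(-1.2)|=0.2000 |R(-1)|=0.0000
Bisect:
  x_lo=-2.8878 |R|=1.8878  x_hi=-0.2682 |R|=0.7318
  mid=-1.57802 |R|=0.57802 →hi
  mid=-2.23293 |R|=1.23293 →lo
  mid=-1.90548 |R|=0.90548 →hi
  mid=-2.06921 |R|=1.06921 →lo
  mid=-1.98734 |R|=0.98734 →hi
  mid=-2.02827 |R|=1.02827 →lo
  mid=-2.00781 |R|=1.00781 →lo
  ...
  [-2.00013,-1.99997] ⇒ x*=-2.0000
Interval (-2.0000, 0).

(-2.0000, 0).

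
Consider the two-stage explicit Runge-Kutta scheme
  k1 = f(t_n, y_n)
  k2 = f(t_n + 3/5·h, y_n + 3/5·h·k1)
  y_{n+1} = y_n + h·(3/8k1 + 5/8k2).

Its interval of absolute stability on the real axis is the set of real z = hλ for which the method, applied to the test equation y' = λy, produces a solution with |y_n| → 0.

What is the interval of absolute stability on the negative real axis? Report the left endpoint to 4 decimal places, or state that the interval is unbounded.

Test eqn y'=λy, z=hλ:
  k1=λy_n ⇒ h·k1=z·y_n;  k2=λ(1+3/5z)y_n ⇒ h·k2=z(1+3/5z)y_n
  y_{n+1}/y_n = 1 + 3/8z + 5/8z(1+3/5z) = 1 + z + 3/8z²
  ⇒ R(z) = 1 + z + 3/8z².

Boundary: |R(x)|=1, x<0.
x=-1.31: |R|=0.3335
R=1: x+3/8x²=0 ⇒ x=−8/3=-2.6667; min R=1−1/(4·3/8)=0.3333>−1
Confirm numerically:
  x=-2.410: |R|=0.76804 <1
  x=-2.384: |R|=0.74730 <1
  x=-1.643: |R|=0.36929 <1
  x=-1.150: |R|=0.34594 <1
  x=-3.118: |R|=1.52772 >1
  x=-2.803: |R|=1.14330 >1
Interval (-2.6667, 0).

(-2.6667, 0).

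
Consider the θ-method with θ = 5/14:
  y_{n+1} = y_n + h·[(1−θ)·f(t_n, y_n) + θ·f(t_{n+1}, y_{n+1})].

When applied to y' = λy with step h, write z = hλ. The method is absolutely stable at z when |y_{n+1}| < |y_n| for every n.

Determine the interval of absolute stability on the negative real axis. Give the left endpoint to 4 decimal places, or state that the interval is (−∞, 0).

(-7.0000, 0).

Test eqn y'=λy, z=hλ:
  y_{n+1} = y_n + z·[9/14·y_n + 5/14·y_{n+1}] ⇒ (1 − 5/14z)y_{n+1} = (1 + 9/14z)y_n
  Hence R(z) = (1 + 9/14z)/(1 − 5/14z).

Find x<0 with |R(x)|<1.
x=-1.69: |R|=0.0539
R=−1: 1+9/14x = −1+5/14x ⇒ -2/7x=2 ⇒ x=2/(-2/7)=-7.0000
Confirm numerically:
  x=-6.343: |R|=0.94251 <1
  x=-4.520: |R|=0.72896 <1
  x=-3.722: |R|=0.59791 <1
  x=-3.578: |R|=0.57077 <1
  x=-7.328: |R|=1.02591 >1
  x=-7.075: |R|=1.00608 >1
So |R|<1 on (-7.0000, 0).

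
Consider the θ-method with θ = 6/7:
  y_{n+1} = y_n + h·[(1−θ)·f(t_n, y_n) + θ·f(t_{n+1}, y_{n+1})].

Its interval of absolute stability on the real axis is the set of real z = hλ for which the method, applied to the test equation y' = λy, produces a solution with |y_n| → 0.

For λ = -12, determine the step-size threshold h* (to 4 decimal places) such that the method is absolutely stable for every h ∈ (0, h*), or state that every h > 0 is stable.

interval (−∞, 0). Any h>0 works for λ=-12.

On y'=λy, z=hλ:
  y_{n+1} = y_n + z·[1/7·y_n + 6/7·y_{n+1}] ⇒ (1 − 6/7z)y_{n+1} = (1 + 1/7z)y_n
  so R(z) = (1 + 1/7z)/(1 − 6/7z).

Need |R(x)|<1, x<0.
x=-0.54: |R|=0.6309
x=-2: |R|=0.2632
x=-10: |R|=0.0448
x=-100: |R|=0.1532
θ=6/7≥1/2 ⇒ |1+1/7x|<|1−6/7x| ∀x<0 ⇒ stable on all of ℝ⁻.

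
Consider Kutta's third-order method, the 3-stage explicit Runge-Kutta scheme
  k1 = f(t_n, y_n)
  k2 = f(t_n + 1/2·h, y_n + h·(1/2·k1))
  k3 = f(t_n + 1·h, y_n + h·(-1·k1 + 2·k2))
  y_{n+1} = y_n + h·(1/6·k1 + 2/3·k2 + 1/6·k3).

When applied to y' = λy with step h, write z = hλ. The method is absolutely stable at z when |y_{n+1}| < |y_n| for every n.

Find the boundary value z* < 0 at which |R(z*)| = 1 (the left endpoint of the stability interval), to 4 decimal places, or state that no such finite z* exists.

left endpoint -2.5127.

Test eqn y'=λy, z=hλ:
  order 3, 3-stage ⇒ R(z)=1+z+z^2/2+z^3/6
  (e.g. R(-1.26)=0.20040, |R|=0.20040)

Need |R(x)|<1, x<0.
x=-1.26: |R|=0.2004
|R(-1.89)|=0.2292 |R(-0.85)|=0.4089 |R(-0.79)|=0.4399
Bisect:
  x_lo=-3.1133 |R|=2.2964  x_hi=-0.0712 |R|=0.9313
  mid=-1.59225 |R|=0.00258 →hi
  mid=-2.35279 |R|=0.75567 →hi
  mid=-2.73306 |R|=1.40073 →lo
  mid=-2.54292 |R|=1.05031 →lo
  mid=-2.44785 |R|=0.89645 →hi
  mid=-2.49539 |R|=0.97169 →hi
  mid=-2.51915 |R|=1.01057 →lo
  ...
  [-2.51284,-2.51266] ⇒ x*=-2.5127
So |R|<1 on (-2.5127, 0).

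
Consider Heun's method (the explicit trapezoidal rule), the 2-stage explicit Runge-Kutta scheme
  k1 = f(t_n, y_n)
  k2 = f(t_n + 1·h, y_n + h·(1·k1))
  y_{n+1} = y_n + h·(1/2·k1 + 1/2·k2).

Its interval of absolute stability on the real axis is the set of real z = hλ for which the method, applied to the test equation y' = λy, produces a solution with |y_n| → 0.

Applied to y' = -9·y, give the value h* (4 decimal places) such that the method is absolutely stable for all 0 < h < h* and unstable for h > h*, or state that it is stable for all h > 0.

With y'=λy (z=hλ):
  order 2, 2-stage ⇒ R(z)=1+z+z^2/2
  (e.g. R(-0.76)=0.52880, |R|=0.52880)

Need |R(x)|<1, x<0.
x=-0.76: |R|=0.5288
|R(-1.59)|=0.6741 |R(-1.29)|=0.5421 |R(-1.26)|=0.5338
Bisect:
  x_lo=-2.4439 |R|=1.5424  x_hi=-0.0959 |R|=0.9087
  mid=-1.26989 |R|=0.53642 →hi
  mid=-1.85690 |R|=0.86714 →hi
  mid=-2.15040 |R|=1.16171 →lo
  mid=-2.00365 |R|=1.00366 →lo
  mid=-1.93027 |R|=0.93270 →hi
  mid=-1.96696 |R|=0.96751 →hi
  mid=-1.98530 |R|=0.98541 →hi
  ...
  [-2.00007,-1.99992] ⇒ x*=-2.0000
Stable set (-2.0000, 0).

(-2.0000,0); λ=-9 ⇒ h* = 0.2222.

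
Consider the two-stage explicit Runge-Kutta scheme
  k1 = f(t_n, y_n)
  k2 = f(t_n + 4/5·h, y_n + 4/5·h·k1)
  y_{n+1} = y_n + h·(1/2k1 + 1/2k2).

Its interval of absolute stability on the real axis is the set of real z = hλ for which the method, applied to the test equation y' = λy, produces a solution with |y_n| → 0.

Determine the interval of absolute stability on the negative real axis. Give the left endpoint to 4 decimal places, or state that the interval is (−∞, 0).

z∈(-2.5000,0).

Test eqn y'=λy, z=hλ:
  k1=λy_n ⇒ h·k1=z·y_n;  k2=λ(1+4/5z)y_n ⇒ h·k2=z(1+4/5z)y_n
  y_{n+1}/y_n = 1 + 1/2z + 1/2z(1+4/5z) = 1 + z + 2/5z²
  so R(z) = 1 + z + 2/5z².

Boundary: |R(x)|=1, x<0.
x=-0.79: |R|=0.4596
R=1: x+2/5x²=0 ⇒ x=−5/2=-2.5000; min R=1−1/(4·2/5)=0.3750>−1
Confirm numerically:
  x=-2.259: |R|=0.78223 <1
  x=-1.563: |R|=0.41419 <1
  x=-1.050: |R|=0.39100 <1
  x=-2.958: |R|=1.54191 >1
  x=-2.684: |R|=1.19754 >1
So |R|<1 on (-2.5000, 0).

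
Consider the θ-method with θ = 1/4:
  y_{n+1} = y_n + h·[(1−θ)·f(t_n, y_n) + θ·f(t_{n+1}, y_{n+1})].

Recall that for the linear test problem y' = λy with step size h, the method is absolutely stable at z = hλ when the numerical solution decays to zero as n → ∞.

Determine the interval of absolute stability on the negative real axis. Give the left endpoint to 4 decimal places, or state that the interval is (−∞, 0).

Set f=λy, z=hλ:
  y_{n+1} = y_n + z·[3/4·y_n + 1/4·y_{n+1}] ⇒ (1 − 1/4z)y_{n+1} = (1 + 3/4z)y_n
  ⇒ R(z) = (1 + 3/4z)/(1 − 1/4z).

Find x<0 with |R(x)|<1.
x=-0.96: |R|=0.2258
R=−1: 1+3/4x = −1+1/4x ⇒ -1/2x=2 ⇒ x=2/(-1/2)=-4.0000
Confirm numerically:
  x=-3.625: |R|=0.90164 <1
  x=-2.958: |R|=0.70049 <1
  x=-2.398: |R|=0.49922 <1
  x=-1.762: |R|=0.22319 <1
  x=-4.487: |R|=1.11476 >1
  x=-4.319: |R|=1.07669 >1
  x=-4.105: |R|=1.02591 >1
So |R|<1 on (-4.0000, 0).

(-4.0000, 0).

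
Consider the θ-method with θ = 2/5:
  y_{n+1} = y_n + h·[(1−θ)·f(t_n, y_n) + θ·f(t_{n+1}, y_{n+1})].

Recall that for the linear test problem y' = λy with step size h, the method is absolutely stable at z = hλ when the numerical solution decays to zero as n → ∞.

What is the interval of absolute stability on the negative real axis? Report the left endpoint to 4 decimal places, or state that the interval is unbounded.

Test eqn y'=λy, z=hλ:
  y_{n+1} = y_n + z·[3/5·y_n + 2/5·y_{n+1}] ⇒ (1 − 2/5z)y_{n+1} = (1 + 3/5z)y_n
  so R(z) = (1 + 3/5z)/(1 − 2/5z).

Find x<0 with |R(x)|<1.
x=-0.37: |R|=0.6777
R=−1: 1+3/5x = −1+2/5x ⇒ -1/5x=2 ⇒ x=2/(-1/5)=-10.0000
Confirm numerically:
  x=-8.390: |R|=0.92608 <1
  x=-6.884: |R|=0.83397 <1
  x=-4.111: |R|=0.55461 <1
  x=-10.118: |R|=1.00468 >1
  x=-10.103: |R|=1.00409 >1
Interval (-10.0000, 0).

z∈(-10.0000,0).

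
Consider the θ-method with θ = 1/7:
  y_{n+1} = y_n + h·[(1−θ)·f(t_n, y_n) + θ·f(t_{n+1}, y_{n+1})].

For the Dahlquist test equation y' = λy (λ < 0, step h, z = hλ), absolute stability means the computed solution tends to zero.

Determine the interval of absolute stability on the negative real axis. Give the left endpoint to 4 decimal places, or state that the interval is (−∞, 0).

(-2.8000, 0).

Set f=λy, z=hλ:
  y_{n+1} = y_n + z·[6/7·y_n + 1/7·y_{n+1}] ⇒ (1 − 1/7z)y_{n+1} = (1 + 6/7z)y_n
  ⇒ R(z) = (1 + 6/7z)/(1 − 1/7z).

Need |R(x)|<1, x<0.
x=-0.41: |R|=0.6127
R=−1: 1+6/7x = −1+1/7x ⇒ -5/7x=2 ⇒ x=2/(-5/7)=-2.8000
Confirm numerically:
  x=-2.538: |R|=0.86265 <1
  x=-2.470: |R|=0.82577 <1
  x=-1.447: |R|=0.19912 <1
  x=-1.247: |R|=0.05845 <1
  x=-2.930: |R|=1.06546 >1
  x=-2.906: |R|=1.05350 >1
Interval (-2.8000, 0).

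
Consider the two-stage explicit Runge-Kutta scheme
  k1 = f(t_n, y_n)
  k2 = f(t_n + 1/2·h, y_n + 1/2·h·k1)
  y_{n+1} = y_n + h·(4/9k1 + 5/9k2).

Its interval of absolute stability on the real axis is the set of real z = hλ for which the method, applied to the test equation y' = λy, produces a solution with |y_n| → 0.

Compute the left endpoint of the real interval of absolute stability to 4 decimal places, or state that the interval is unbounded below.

With y'=λy (z=hλ):
  k1=λy_n ⇒ h·k1=z·y_n;  k2=λ(1+1/2z)y_n ⇒ h·k2=z(1+1/2z)y_n
  y_{n+1}/y_n = 1 + 4/9z + 5/9z(1+1/2z) = 1 + z + 5/18z²
  R(z) = 1 + z + 5/18z².

Boundary: |R(x)|=1, x<0.
x=-1.6: |R|=0.1111
R=1: x+5/18x²=0 ⇒ x=−18/5=-3.6000; min R=1−1/(4·5/18)=0.1000>−1
Confirm numerically:
  x=-2.259: |R|=0.15852 <1
  x=-2.220: |R|=0.14900 <1
  x=-1.840: |R|=0.10044 <1
  x=-4.181: |R|=1.67477 >1
  x=-3.791: |R|=1.20113 >1
  x=-3.783: |R|=1.19230 >1
So |R|<1 on (-3.6000, 0).

z* = -3.6000.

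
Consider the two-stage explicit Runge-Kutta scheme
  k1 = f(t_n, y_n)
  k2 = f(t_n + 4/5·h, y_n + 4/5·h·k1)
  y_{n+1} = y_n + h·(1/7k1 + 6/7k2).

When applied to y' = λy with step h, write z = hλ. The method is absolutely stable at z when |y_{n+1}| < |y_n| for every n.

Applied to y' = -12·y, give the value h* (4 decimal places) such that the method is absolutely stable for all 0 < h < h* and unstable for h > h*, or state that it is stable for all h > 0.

(-1.4583,0); λ=-12 ⇒ h* = (35/24)/12 = 0.1215.

Test eqn y'=λy, z=hλ:
  k1=λy_n ⇒ h·k1=z·y_n;  k2=λ(1+4/5z)y_n ⇒ h·k2=z(1+4/5z)y_n
  y_{n+1}/y_n = 1 + 1/7z + 6/7z(1+4/5z) = 1 + z + 24/35z²
  so R(z) = 1 + z + 24/35z².

Boundary: |R(x)|=1, x<0.
x=-0.88: |R|=0.6510
R=1: x+24/35x²=0 ⇒ x=−35/24=-1.4583; min R=1−1/(4·24/35)=0.6354>−1
Confirm numerically:
  x=-1.386: |R|=0.93125 <1
  x=-1.135: |R|=0.74835 <1
  x=-1.057: |R|=0.70911 <1
  x=-1.005: |R|=0.68759 <1
  x=-2.057: |R|=1.84443 >1
  x=-1.920: |R|=1.60782 >1
  x=-1.551: |R|=1.09855 >1
So |R|<1 on (-1.4583, 0).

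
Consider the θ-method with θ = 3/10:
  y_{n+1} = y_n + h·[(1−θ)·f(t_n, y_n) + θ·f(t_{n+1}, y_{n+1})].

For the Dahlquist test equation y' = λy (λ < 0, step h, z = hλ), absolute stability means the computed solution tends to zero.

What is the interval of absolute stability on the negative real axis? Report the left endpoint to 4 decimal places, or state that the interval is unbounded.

Set f=λy, z=hλ:
  y_{n+1} = y_n + z·[7/10·y_n + 3/10·y_{n+1}] ⇒ (1 − 3/10z)y_{n+1} = (1 + 7/10z)y_n
  R(z) = (1 + 7/10z)/(1 − 3/10z).

Need |R(x)|<1, x<0.
x=-0.73: |R|=0.4011
R=−1: 1+7/10x = −1+3/10x ⇒ -2/5x=2 ⇒ x=2/(-2/5)=-5.0000
Confirm numerically:
  x=-4.925: |R|=0.98789 <1
  x=-4.172: |R|=0.85290 <1
  x=-3.600: |R|=0.73077 <1
  x=-5.591: |R|=1.08830 >1
  x=-5.532: |R|=1.08001 >1
  x=-5.430: |R|=1.06542 >1
Interval (-5.0000, 0).

z∈(-5.0000,0).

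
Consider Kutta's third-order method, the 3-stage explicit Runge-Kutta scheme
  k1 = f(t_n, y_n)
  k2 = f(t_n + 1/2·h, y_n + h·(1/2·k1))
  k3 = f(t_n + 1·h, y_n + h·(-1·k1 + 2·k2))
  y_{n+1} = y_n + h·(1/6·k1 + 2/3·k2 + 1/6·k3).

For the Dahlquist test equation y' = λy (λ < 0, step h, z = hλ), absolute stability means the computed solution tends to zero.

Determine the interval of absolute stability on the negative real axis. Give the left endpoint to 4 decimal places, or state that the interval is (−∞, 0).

With y'=λy (z=hλ):
  order 3, 3-stage ⇒ R(z)=1+z+z^2/2+z^3/6
  (e.g. R(-1.67)=-0.05179, |R|=0.05179)

Solve |R(x)|<1 on ℝ⁻.
x=-1.67: |R|=0.0518
|R(-2.33)|=0.7238 |R(-2.23)|=0.5918 |R(-2.03)|=0.3638
Bisect:
  x_lo=-2.9353 |R|=1.8424  x_hi=-0.3748 |R|=0.6867
  mid=-1.65504 |R|=0.04103 →hi
  mid=-2.29518 |R|=0.67637 →hi
  mid=-2.61525 |R|=1.17666 →lo
  mid=-2.45521 |R|=0.90788 →hi
  mid=-2.53523 |R|=1.03736 →lo
  mid=-2.49522 |R|=0.97142 →hi
  mid=-2.51523 |R|=1.00409 →lo
  mid=-2.50523 |R|=0.98768 →hi
  ...
  [-2.51288,-2.51273] ⇒ x*=-2.5127
So |R|<1 on (-2.5127, 0).

z∈(-2.5127,0).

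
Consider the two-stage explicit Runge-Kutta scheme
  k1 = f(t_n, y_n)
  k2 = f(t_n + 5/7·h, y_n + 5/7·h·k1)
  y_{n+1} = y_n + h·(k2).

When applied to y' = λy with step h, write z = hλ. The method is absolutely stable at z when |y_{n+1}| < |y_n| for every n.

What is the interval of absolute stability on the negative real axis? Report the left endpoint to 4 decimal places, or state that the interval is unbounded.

Test eqn y'=λy, z=hλ:
  k1=λy_n ⇒ h·k1=z·y_n;  k2=λ(1+5/7z)y_n ⇒ h·k2=z(1+5/7z)y_n
  y_{n+1}/y_n = 1 + z(1+5/7z) = 1 + z + 5/7z²
  R(z) = 1 + z + 5/7z².

Need |R(x)|<1, x<0.
x=-0.51: |R|=0.6758
R=1: x+5/7x²=0 ⇒ x=−7/5=-1.4000; min R=1−1/(4·5/7)=0.6500>−1
Confirm numerically:
  x=-1.294: |R|=0.90203 <1
  x=-0.952: |R|=0.69536 <1
  x=-0.729: |R|=0.65060 <1
  x=-0.655: |R|=0.65145 <1
  x=-1.985: |R|=1.82945 >1
  x=-1.982: |R|=1.82395 >1
  x=-1.688: |R|=1.34725 >1
Interval (-1.4000, 0).

(-1.4000, 0).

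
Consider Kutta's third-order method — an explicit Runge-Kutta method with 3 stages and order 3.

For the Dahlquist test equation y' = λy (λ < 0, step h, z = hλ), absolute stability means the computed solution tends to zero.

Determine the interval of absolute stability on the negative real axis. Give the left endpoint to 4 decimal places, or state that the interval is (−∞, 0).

On y'=λy, z=hλ:
  order 3, 3-stage ⇒ R(z)=1+z+z^2/2+z^3/6
  (e.g. R(-1.18)=0.24236, |R|=0.24236)

Need |R(x)|<1, x<0.
x=-1.18: |R|=0.2424
|R(-2.19)|=0.5425 |R(-1.86)|=0.2027 |R(-0.77)|=0.4504
Bisect:
  x_lo=-3.3891 |R|=3.1340  x_hi=-0.2899 |R|=0.7480
  mid=-1.83953 |R|=0.18505 →hi
  mid=-2.61432 |R|=1.17499 →lo
  mid=-2.22693 |R|=0.58796 →hi
  mid=-2.42062 |R|=0.85482 →hi
  mid=-2.51747 |R|=1.00779 →lo
  mid=-2.46905 |R|=0.92958 →hi
  mid=-2.49326 |R|=0.96825 →hi
  mid=-2.50537 |R|=0.98791 →hi
  mid=-2.51142 |R|=0.99782 →hi
  ...
  [-2.51293,-2.51274] ⇒ x*=-2.5127
Interval (-2.5127, 0).

z∈(-2.5127,0).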